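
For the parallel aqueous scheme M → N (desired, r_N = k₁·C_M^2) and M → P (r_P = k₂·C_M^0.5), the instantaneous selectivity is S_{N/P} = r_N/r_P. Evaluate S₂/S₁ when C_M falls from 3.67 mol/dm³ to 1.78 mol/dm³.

0.338

S_{N/P} = (k₁/k₂)·C_M^1.5, so S₂/S₁ = (C_{M,2}/C_{M,1})^1.5.
= (1.78/3.67)^1.5 = (0.4850)^1.5 = 0.338.
Selectivity toward N falls as C_M falls — high-concentration operation is favoured.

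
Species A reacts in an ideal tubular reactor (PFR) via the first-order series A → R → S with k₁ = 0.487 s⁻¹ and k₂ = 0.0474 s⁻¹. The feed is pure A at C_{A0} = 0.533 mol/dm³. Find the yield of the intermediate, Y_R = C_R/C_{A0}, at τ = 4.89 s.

For first-order series with pure A initially, C_R(τ) = k₁C_{A0}/(k₂−k₁)·(e^(−k₁τ) − e^(−k₂τ)).
e^(−k₁τ) = e^(−0.487×4.89) = e^(−2.381) = 0.09242; e^(−k₂τ) = e^(−0.2318) = 0.7931.
C_R = 0.487×0.533/(0.0474−0.487) × (0.09242−0.7931) = (-0.5905)×(-0.7007) = 0.4137 mol/dm³.
Y_R = C_R/C_{A0} = 0.4137/0.533 = 0.776.

0.776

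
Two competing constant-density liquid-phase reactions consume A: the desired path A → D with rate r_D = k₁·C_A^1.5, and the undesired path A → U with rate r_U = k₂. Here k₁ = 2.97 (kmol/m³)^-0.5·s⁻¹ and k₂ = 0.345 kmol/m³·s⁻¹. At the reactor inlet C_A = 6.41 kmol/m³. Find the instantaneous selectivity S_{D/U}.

140

S_{D/U} = r_D/r_U = (k₁·C_A^1.5)/(k₂) = (k₁/k₂)·C_A^1.5.
= (2.97×6.410^1.5) / (0.345) = 48.20/0.3450 = 140.
Since the desired path is higher order in A, keeping C_A high (PFR or concentrated feed) favours D.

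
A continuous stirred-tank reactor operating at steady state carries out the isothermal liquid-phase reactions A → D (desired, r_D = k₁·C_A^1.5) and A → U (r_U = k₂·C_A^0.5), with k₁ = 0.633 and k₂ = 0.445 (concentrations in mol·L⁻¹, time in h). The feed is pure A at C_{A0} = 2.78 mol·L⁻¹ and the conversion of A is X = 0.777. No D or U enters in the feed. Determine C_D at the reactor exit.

1.01 mol·L⁻¹

Exit C_A = C_{A0}(1−X) = 2.78×0.223 = 0.6199 mol·L⁻¹.
In a CSTR the entire volume is at exit conditions, so r_D = 0.633×0.6199^1.5 = 0.3090 and r_U = 0.445×0.6199^0.5 = 0.3504.
Fraction of consumed A going to D: r_D/(r_D+r_U) = 0.4686.
C_D = 0.4686·C_{A0}·X = 0.4686×2.78×0.777 = 1.01 mol·L⁻¹.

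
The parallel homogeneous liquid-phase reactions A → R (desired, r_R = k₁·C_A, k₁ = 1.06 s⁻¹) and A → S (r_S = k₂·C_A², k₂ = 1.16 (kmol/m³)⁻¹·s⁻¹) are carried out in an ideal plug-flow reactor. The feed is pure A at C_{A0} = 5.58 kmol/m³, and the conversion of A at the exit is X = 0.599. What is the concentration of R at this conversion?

C_A = C_{A0}(1−X) = 2.238 kmol/m³.
Along a PFR/batch, dC_R/dC_A = −r_R/(r_R+r_S) = −k₁/(k₁+k₂·C_A).
Integrating from C_{A0} to C_A: C_R = (1.06/1.16)·ln[(1.06+1.16·5.58)/(1.06+1.16·2.24)] = 0.9138·ln(7.533/3.656) = 0.6607 kmol/m³.

0.661 kmol/m³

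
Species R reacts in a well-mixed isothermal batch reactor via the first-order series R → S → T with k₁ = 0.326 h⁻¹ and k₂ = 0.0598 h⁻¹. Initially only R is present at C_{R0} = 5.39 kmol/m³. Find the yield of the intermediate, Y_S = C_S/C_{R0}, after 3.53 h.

0.604

The intermediate concentration in a first-order A→B→C sequence is C_S = k₁C_{R0}(e^(−k₁t) − e^(−k₂t))/(k₂−k₁).
e^(−k₁t) = e^(−0.326×3.53) = e^(−1.151) = 0.3164; e^(−k₂t) = e^(−0.2111) = 0.8097.
C_S = 0.326×5.39/(0.0598−0.326) × (0.3164−0.8097) = (-6.601)×(-0.4933) = 3.256 kmol/m³.
Y_S = C_S/C_{R0} = 3.256/5.39 = 0.604.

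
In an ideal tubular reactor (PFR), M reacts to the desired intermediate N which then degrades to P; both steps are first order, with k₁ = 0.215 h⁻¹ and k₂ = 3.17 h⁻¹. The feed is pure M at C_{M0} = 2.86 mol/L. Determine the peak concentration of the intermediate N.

0.159 mol/L

Evaluating C_N at τ_opt = ln(k₂/k₁)/(k₂−k₁) gives C_{N,max}/C_{M0} = (k₁/k₂)^[k₂/(k₂−k₁)].
= (0.215/3.17)^(3.17/(3.17−0.215)) = (0.06782)^(1.073) = 0.05576.
C_{N,max} = 0.05576×2.86 = 0.159 mol/L.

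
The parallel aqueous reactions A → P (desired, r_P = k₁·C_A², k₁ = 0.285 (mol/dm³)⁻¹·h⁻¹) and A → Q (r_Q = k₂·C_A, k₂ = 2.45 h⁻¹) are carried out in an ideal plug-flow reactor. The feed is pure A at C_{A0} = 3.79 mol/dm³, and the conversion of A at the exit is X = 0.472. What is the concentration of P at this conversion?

0.448 mol/dm³

C_A = C_{A0}(1−X) = 2.001 mol/dm³.
Along a PFR/batch, dC_Q/dC_A = −r_Q/(r_P+r_Q) = −k₂/(k₂+k₁·C_A).
Integrating from C_{A0} to C_A: C_Q = (2.45/0.285)·ln[(2.45+0.285·3.79)/(2.45+0.285·2.00)] = 8.596·ln(3.530/3.020) = 1.341 mol/dm³.
Then C_P = (C_{A0}−C_A) − C_Q = 1.789 − 1.341 = 0.4480 mol/dm³.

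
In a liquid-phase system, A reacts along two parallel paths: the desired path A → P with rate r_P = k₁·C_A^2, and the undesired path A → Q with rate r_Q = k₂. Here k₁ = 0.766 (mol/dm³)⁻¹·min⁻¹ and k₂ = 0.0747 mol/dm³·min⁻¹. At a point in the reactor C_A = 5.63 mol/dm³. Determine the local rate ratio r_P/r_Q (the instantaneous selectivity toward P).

S_{P/Q} = r_P/r_Q = (k₁·C_A^2)/(k₂) = (k₁/k₂)·C_A^2.
= (0.766×5.630^2) / (0.0747) = 24.28/0.07470 = 325.

325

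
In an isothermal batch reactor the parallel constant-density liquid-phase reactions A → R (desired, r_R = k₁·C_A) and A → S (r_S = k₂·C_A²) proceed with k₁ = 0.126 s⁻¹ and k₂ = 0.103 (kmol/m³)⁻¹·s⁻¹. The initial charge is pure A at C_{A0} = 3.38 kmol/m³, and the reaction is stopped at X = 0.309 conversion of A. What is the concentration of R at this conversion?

0.315 kmol/m³

C_A = C_{A0}(1−X) = 2.336 kmol/m³.
Along a PFR/batch, dC_R/dC_A = −r_R/(r_R+r_S) = −k₁/(k₁+k₂·C_A).
Integrating from C_{A0} to C_A: C_R = (0.126/0.103)·ln[(0.126+0.103·3.38)/(0.126+0.103·2.34)] = 1.223·ln(0.4741/0.3666) = 0.3148 kmol/m³.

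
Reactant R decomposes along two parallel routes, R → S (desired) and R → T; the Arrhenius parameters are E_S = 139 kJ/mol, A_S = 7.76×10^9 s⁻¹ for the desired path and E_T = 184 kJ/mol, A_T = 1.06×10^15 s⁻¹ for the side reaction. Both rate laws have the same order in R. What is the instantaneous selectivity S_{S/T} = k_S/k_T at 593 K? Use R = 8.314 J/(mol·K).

k_S/k_T = (A_S/A_T)·exp[−(E_S−E_T)/(RT)] = (A_S/A_T)·exp[(E_T−E_S)/(RT)].
(E_T−E_S)/(RT) = (184−139)×10³/(8.314×593) = 45000/4930 = 9.127.
k_S/k_T = (7.76×10^9/1.06×10^15)·exp(9.127) = 7.321×10^-6 × 9204 = 0.0674.
Since E_S < E_T, lowering the temperature improves selectivity toward S.

0.0674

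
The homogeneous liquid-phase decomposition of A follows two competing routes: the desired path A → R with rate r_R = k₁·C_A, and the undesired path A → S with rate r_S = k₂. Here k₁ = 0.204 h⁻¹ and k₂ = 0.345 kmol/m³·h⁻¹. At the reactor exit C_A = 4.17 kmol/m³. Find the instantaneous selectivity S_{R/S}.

S_{R/S} = r_R/r_S = (k₁·C_A)/(k₂) = (k₁/k₂)·C_A.
= (0.204×4.170) / (0.345) = 0.8507/0.3450 = 2.47.

2.47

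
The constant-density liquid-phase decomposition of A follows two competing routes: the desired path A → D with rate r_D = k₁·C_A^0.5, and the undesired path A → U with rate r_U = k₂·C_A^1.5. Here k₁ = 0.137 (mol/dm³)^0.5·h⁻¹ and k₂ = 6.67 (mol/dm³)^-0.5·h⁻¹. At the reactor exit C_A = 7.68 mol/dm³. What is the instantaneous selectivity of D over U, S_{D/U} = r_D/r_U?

0.00267

S_{D/U} = r_D/r_U = (k₁·C_A^0.5)/(k₂·C_A^1.5) = (k₁/k₂)·C_A⁻¹.
= (0.137×7.680^0.5) / (6.67×7.680^1.5) = 0.3797/142.0 = 0.00267.
The undesired path is higher order in A, so low C_A (CSTR or dilute feed) favours D.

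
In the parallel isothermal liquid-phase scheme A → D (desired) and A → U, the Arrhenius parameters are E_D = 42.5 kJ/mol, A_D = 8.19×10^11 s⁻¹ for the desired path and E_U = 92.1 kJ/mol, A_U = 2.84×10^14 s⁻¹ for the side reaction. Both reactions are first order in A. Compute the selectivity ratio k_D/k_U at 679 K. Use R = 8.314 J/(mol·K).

18.9

Since both paths have the same order in A, the concentration cancels and S_{D/U} = k_D/k_U = (A_D/A_U)·exp[(E_U−E_D)/(RT)].
(E_U−E_D)/(RT) = (92.1−42.5)×10³/(8.314×679) = 49600/5645 = 8.786.
k_D/k_U = (8.19×10^11/2.84×10^14)·exp(8.786) = 0.002884 × 6543 = 18.9.
Since E_D < E_U, lowering the temperature improves selectivity toward D.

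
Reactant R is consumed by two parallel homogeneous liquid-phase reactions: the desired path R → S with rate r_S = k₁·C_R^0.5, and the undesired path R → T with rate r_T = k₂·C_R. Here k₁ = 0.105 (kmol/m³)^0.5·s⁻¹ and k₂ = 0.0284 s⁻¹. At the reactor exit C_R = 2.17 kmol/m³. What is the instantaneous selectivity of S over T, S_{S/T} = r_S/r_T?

2.51

S_{S/T} = r_S/r_T = (k₁·C_R^0.5)/(k₂·C_R) = (k₁/k₂)·C_R^-0.5.
= (0.105×2.170^0.5) / (0.0284×2.170) = 0.1547/0.06163 = 2.51.
The undesired path is higher order in R, so low C_R (CSTR or dilute feed) favours S.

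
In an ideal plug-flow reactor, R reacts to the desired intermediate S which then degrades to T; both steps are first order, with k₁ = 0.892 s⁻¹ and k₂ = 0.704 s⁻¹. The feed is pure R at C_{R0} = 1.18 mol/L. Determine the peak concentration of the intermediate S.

At the optimum, C_{S,max}/C_{R0} = (k₁/k₂)^[k₂/(k₂−k₁)].
= (0.892/0.704)^(0.704/(0.704−0.892)) = (1.267)^(-3.745) = 0.4122.
C_{S,max} = 0.4122×1.18 = 0.486 mol/L.

0.486 mol/L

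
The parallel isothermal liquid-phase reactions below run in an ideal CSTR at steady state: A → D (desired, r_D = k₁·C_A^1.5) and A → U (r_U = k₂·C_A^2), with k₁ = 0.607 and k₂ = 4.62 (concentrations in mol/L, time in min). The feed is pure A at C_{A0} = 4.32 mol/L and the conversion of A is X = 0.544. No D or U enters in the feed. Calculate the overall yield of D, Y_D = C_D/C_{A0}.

Exit C_A = C_{A0}(1−X) = 4.32×0.456 = 1.970 mol/L.
In a CSTR the entire volume is at exit conditions, so r_D = 0.607×1.970^1.5 = 1.678 and r_U = 4.62×1.970^2 = 17.93.
Fraction of consumed A going to D: r_D/(r_D+r_U) = 0.08560.
C_D = 0.08560·C_{A0}·X = 0.08560×4.32×0.544 = 0.201 mol/L; Y_D = C_D/C_{A0} = 0.0466.

0.0466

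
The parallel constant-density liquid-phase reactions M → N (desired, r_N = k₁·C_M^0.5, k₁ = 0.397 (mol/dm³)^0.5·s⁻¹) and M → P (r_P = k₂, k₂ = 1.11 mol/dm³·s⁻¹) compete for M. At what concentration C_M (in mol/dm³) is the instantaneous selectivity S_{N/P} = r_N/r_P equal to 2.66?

S_{N/P} = (k₁/k₂)·C_M^0.5 ⇒ C_M = (S·k₂/k₁)^(2).
= (2.66×1.11/0.397)^(2) = (7.437)^(2) = 55.3 mol/dm³.

55.3 mol/dm³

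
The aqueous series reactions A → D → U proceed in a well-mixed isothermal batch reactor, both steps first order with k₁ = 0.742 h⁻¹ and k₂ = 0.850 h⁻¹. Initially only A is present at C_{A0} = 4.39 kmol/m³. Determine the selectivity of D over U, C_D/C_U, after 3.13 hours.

Solving the coupled first-order balances gives C_D(t) = [k₁/(k₂−k₁)]·C_{A0}·(e^(−k₁t) − e^(−k₂t)).
e^(−k₁t) = e^(−0.742×3.13) = e^(−2.322) = 0.09803; e^(−k₂t) = e^(−2.660) = 0.06991.
C_D = 0.742×4.39/(0.850−0.742) × (0.09803−0.06991) = 30.16×0.02812 = 0.8481 kmol/m³.
C_A = C_{A0}e^(−k₁t) = 0.4304 kmol/m³, so C_U = C_{A0}−C_A−C_D = 3.112 kmol/m³; C_D/C_U = 0.273.

0.273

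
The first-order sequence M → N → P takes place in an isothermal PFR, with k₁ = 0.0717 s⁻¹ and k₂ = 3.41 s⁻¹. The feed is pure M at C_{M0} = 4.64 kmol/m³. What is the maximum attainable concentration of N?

For a first-order series the maximum intermediate yield is C_{N,max}/C_{M0} = (k₁/k₂)^[k₂/(k₂−k₁)].
= (0.0717/3.41)^(3.41/(3.41−0.0717)) = (0.02103)^(1.021) = 0.01935.
C_{N,max} = 0.01935×4.64 = 0.0898 kmol/m³.

0.0898 kmol/m³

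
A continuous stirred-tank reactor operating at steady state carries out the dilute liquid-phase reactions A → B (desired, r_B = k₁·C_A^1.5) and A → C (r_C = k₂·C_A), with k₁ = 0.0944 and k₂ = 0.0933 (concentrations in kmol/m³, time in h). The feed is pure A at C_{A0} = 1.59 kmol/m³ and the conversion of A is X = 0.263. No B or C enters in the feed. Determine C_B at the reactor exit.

Exit C_A = C_{A0}(1−X) = 1.59×0.737 = 1.172 kmol/m³.
Rates in a CSTR are evaluated at the outlet concentration: r_B = 0.0944×1.172^1.5 = 0.1197, r_C = 0.0933×1.172 = 0.1093.
Fraction of consumed A going to B: r_B/(r_B+r_C) = 0.5227.
C_B = 0.5227·C_{A0}·X = 0.5227×1.59×0.263 = 0.219 kmol/m³.

0.219 kmol/m³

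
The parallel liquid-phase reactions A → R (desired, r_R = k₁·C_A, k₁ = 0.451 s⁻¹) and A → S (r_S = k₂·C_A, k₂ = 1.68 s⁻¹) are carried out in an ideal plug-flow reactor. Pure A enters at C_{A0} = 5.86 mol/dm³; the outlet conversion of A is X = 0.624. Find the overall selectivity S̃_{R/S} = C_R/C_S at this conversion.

0.268

C_A = C_{A0}(1−X) = 2.203 mol/dm³.
Both paths are first order in A, so the instantaneous fraction to R is constant: dC_R/d(−C_A) = k₁/(k₁+k₂) = 0.2116.
C_R = 0.2116·(C_{A0}−C_A) = 0.2116×3.657 = 0.774 mol/dm³.
C_S = (C_{A0}−C_A)−C_R = 2.883 mol/dm³; S̃_{R/S} = 0.7739/2.883 = 0.268.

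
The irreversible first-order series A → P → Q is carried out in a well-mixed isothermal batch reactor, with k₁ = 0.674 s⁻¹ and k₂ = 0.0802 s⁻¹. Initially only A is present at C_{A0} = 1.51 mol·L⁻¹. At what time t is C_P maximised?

Setting dC_P/dt = 0 gives t_opt = ln(k₂/k₁)/(k₂−k₁).
= ln(0.0802/0.674)/(0.0802−0.674) = ln(0.1190)/-0.5938 = -2.129/-0.5938 = 3.58 s.

3.58 s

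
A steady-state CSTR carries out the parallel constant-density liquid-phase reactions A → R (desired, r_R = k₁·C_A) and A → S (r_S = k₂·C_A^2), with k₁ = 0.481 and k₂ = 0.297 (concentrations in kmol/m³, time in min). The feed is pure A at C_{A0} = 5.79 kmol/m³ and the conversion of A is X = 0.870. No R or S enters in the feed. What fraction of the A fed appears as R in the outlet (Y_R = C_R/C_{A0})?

0.594

Exit C_A = C_{A0}(1−X) = 5.79×0.130 = 0.7527 kmol/m³.
A CSTR operates uniformly at the exit composition, giving r_R = 0.3620 and r_S = 0.1683 (each k·C_A^n at C_A = 0.7527).
Fraction of consumed A going to R: r_R/(r_R+r_S) = 0.6827.
C_R = 0.6827·C_{A0}·X = 0.6827×5.79×0.870 = 3.44 kmol/m³; Y_R = C_R/C_{A0} = 0.594.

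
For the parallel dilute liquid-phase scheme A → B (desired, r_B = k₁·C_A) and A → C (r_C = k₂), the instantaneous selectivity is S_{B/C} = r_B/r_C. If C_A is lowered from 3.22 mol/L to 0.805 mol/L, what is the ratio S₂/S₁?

S_{B/C} = (k₁/k₂)·C_A, so S₂/S₁ = (C_{A,2}/C_{A,1}).
= 0.805/3.22 = 0.250.

0.250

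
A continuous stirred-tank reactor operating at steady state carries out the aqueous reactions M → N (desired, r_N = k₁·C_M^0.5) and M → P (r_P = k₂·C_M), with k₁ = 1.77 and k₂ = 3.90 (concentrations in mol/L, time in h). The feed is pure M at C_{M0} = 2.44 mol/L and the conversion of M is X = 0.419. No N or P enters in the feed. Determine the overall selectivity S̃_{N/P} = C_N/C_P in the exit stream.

0.381

Exit C_M = C_{M0}(1−X) = 2.44×0.581 = 1.418 mol/L.
A CSTR operates uniformly at the exit composition, giving r_N = 2.107 and r_P = 5.529 (each k·C_M^n at C_M = 1.418).
Overall selectivity = C_N/C_P = r_Nτ/(r_Pτ) = r_N/r_P = 0.381.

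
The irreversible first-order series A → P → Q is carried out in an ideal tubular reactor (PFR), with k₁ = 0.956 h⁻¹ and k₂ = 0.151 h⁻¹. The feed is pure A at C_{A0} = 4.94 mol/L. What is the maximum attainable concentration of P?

For a first-order series the maximum intermediate yield is C_{P,max}/C_{A0} = (k₁/k₂)^[k₂/(k₂−k₁)].
= (0.956/0.151)^(0.151/(0.151−0.956)) = (6.331)^(-0.1876) = 0.7074.
C_{P,max} = 0.7074×4.94 = 3.49 mol/L.

3.49 mol/L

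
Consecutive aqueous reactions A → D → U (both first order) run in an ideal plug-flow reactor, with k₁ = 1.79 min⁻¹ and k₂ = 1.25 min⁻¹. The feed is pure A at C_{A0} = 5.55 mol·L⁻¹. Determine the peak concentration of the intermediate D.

2.42 mol·L⁻¹

At the optimum, C_{D,max}/C_{A0} = (k₁/k₂)^[k₂/(k₂−k₁)].
= (1.79/1.25)^(1.25/(1.25−1.79)) = (1.432)^(-2.315) = 0.4355.
C_{D,max} = 0.4355×5.55 = 2.42 mol·L⁻¹.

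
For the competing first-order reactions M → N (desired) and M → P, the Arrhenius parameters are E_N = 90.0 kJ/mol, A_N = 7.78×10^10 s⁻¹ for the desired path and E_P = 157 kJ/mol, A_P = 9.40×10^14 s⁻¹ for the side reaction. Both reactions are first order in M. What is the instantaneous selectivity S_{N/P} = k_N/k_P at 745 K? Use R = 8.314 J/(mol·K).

4.13

With equal orders, S_{N/P} = k_N/k_P = (A_N/A_P)·exp[(E_P−E_N)/(RT)].
(E_P−E_N)/(RT) = (157−90.0)×10³/(8.314×745) = 67000/6194 = 10.82.
k_N/k_P = (7.78×10^10/9.40×10^14)·exp(10.82) = 8.277×10^-5 × 49863 = 4.13.
Since E_N < E_P, lowering the temperature improves selectivity toward N.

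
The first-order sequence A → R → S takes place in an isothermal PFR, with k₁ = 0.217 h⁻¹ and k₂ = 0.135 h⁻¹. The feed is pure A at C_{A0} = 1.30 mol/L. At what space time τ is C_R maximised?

Setting dC_R/dτ = 0 gives τ_opt = ln(k₂/k₁)/(k₂−k₁).
= ln(0.135/0.217)/(0.135−0.217) = ln(0.6221)/-0.08200 = -0.4746/-0.08200 = 5.79 h.

5.79 h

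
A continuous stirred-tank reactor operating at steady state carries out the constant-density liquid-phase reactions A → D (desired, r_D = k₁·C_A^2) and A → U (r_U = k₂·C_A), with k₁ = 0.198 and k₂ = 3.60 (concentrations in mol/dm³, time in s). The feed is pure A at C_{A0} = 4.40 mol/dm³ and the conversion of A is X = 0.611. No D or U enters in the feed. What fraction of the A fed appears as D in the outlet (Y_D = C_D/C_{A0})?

0.0526

Exit C_A = C_{A0}(1−X) = 4.40×0.389 = 1.712 mol/dm³.
In a CSTR the entire volume is at exit conditions, so r_D = 0.198×1.712^2 = 0.5801 and r_U = 3.60×1.712 = 6.162.
Fraction of consumed A going to D: r_D/(r_D+r_U) = 0.08604.
C_D = 0.08604·C_{A0}·X = 0.08604×4.40×0.611 = 0.231 mol/dm³; Y_D = C_D/C_{A0} = 0.0526.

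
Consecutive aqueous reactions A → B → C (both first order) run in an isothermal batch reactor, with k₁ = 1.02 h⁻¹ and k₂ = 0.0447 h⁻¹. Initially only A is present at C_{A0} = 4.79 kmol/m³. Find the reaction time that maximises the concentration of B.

The intermediate peaks when r₁ = r₂, i.e. k₁e^(−k₁t) = k₂e^(−k₂t), giving t_opt = ln(k₂/k₁)/(k₂−k₁).
= ln(0.0447/1.02)/(0.0447−1.02) = ln(0.04382)/-0.9753 = -3.128/-0.9753 = 3.21 h.

3.21 h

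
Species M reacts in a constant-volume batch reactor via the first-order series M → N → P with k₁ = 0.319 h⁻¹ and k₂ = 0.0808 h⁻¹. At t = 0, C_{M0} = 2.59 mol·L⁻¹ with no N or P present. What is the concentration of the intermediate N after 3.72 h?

For first-order series with pure M initially, C_N(t) = k₁C_{M0}/(k₂−k₁)·(e^(−k₁t) − e^(−k₂t)).
e^(−k₁t) = e^(−0.319×3.72) = e^(−1.187) = 0.3052; e^(−k₂t) = e^(−0.3006) = 0.7404.
C_N = 0.319×2.59/(0.0808−0.319) × (0.3052−0.7404) = (-3.469)×(-0.4352) = 1.509 mol·L⁻¹.

1.51 mol·L⁻¹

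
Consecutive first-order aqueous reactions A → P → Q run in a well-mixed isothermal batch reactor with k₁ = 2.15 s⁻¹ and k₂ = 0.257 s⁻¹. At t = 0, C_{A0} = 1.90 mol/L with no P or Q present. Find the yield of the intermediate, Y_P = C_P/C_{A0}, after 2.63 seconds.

The intermediate concentration in a first-order A→B→C sequence is C_P = k₁C_{A0}(e^(−k₁t) − e^(−k₂t))/(k₂−k₁).
e^(−k₁t) = e^(−2.15×2.63) = e^(−5.654) = 0.003502; e^(−k₂t) = e^(−0.6759) = 0.5087.
C_P = 2.15×1.90/(0.257−2.15) × (0.003502−0.5087) = (-2.158)×(-0.5052) = 1.090 mol/L.
Y_P = C_P/C_{A0} = 1.090/1.90 = 0.574.

0.574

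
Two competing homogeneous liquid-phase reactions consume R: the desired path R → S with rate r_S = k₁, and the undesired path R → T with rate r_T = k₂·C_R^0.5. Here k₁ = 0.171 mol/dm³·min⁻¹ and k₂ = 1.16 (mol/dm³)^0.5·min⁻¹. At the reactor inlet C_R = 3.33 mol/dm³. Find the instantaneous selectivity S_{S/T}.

0.0808

S_{S/T} = r_S/r_T = (k₁)/(k₂·C_R^0.5) = (k₁/k₂)·C_R^-0.5.
= (0.171) / (1.16×3.330^0.5) = 0.1710/2.117 = 0.0808.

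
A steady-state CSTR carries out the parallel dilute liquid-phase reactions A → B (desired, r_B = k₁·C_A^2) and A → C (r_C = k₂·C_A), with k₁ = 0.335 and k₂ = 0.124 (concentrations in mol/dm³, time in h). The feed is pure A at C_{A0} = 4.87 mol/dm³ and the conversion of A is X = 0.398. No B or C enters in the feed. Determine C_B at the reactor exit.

Exit C_A = C_{A0}(1−X) = 4.87×0.602 = 2.932 mol/dm³.
Rates in a CSTR are evaluated at the outlet concentration: r_B = 0.335×2.932^2 = 2.879, r_C = 0.124×2.932 = 0.3635.
Fraction of consumed A going to B: r_B/(r_B+r_C) = 0.8879.
C_B = 0.8879·C_{A0}·X = 0.8879×4.87×0.398 = 1.72 mol/dm³.

1.72 mol/dm³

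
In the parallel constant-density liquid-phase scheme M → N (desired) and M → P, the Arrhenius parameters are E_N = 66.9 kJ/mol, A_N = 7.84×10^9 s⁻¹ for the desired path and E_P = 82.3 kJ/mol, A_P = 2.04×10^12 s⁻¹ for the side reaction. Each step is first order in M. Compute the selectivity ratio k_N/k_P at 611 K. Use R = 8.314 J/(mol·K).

Since both paths have the same order in M, the concentration cancels and S_{N/P} = k_N/k_P = (A_N/A_P)·exp[(E_P−E_N)/(RT)].
(E_P−E_N)/(RT) = (82.3−66.9)×10³/(8.314×611) = 15400/5080 = 3.032.
k_N/k_P = (7.84×10^9/2.04×10^12)·exp(3.032) = 0.003843 × 20.73 = 0.0797.

0.0797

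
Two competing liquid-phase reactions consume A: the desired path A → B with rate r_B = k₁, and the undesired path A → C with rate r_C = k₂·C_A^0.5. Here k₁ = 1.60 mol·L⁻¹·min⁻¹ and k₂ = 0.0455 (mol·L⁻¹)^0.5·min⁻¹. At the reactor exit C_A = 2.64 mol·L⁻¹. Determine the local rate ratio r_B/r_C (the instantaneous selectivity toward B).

21.6

S_{B/C} = r_B/r_C = (k₁)/(k₂·C_A^0.5) = (k₁/k₂)·C_A^-0.5.
= (1.60) / (0.0455×2.640^0.5) = 1.600/0.07393 = 21.6.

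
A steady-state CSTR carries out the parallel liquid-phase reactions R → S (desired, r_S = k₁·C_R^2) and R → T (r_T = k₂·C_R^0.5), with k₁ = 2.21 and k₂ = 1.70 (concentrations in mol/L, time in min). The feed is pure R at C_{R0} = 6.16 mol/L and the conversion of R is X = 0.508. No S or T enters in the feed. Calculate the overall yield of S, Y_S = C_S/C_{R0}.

0.443

Exit C_R = C_{R0}(1−X) = 6.16×0.492 = 3.031 mol/L.
A CSTR operates uniformly at the exit composition, giving r_S = 20.30 and r_T = 2.960 (each k·C_R^n at C_R = 3.031).
Fraction of consumed R going to S: r_S/(r_S+r_T) = 0.8728.
C_S = 0.8728·C_{R0}·X = 0.8728×6.16×0.508 = 2.73 mol/L; Y_S = C_S/C_{R0} = 0.443.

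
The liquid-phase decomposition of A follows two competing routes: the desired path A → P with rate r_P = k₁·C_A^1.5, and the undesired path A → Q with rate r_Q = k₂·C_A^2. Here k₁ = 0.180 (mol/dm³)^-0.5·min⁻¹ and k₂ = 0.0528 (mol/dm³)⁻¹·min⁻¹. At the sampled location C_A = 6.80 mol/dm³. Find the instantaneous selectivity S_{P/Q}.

1.31

S_{P/Q} = r_P/r_Q = (k₁·C_A^1.5)/(k₂·C_A^2) = (k₁/k₂)·C_A^-0.5.
= (0.180×6.800^1.5) / (0.0528×6.800^2) = 3.192/2.441 = 1.31.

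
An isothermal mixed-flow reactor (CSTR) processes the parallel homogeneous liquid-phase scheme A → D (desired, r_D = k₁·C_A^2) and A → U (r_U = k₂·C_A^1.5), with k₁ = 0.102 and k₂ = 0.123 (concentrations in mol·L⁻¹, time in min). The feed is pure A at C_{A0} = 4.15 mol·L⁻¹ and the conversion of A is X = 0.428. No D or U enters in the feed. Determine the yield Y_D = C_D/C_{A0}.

Exit C_A = C_{A0}(1−X) = 4.15×0.572 = 2.374 mol·L⁻¹.
Rates in a CSTR are evaluated at the outlet concentration: r_D = 0.102×2.374^2 = 0.5748, r_U = 0.123×2.374^1.5 = 0.4499.
Fraction of consumed A going to D: r_D/(r_D+r_U) = 0.5610.
C_D = 0.5610·C_{A0}·X = 0.5610×4.15×0.428 = 0.996 mol·L⁻¹; Y_D = C_D/C_{A0} = 0.240.

0.240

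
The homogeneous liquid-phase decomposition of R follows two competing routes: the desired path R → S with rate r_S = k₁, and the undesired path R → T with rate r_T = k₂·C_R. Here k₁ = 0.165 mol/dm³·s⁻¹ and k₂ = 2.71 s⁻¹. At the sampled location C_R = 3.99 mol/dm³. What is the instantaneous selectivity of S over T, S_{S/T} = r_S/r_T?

S_{S/T} = r_S/r_T = (k₁)/(k₂·C_R) = (k₁/k₂)·C_R⁻¹.
= (0.165) / (2.71×3.990) = 0.1650/10.81 = 0.0153.
The undesired path is higher order in R, so low C_R (CSTR or dilute feed) favours S.

0.0153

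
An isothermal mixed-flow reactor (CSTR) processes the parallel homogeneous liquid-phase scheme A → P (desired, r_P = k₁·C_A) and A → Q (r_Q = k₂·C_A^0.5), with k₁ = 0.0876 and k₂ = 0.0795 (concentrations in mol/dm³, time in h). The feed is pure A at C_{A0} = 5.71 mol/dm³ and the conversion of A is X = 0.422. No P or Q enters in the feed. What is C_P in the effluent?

1.61 mol/dm³

Exit C_A = C_{A0}(1−X) = 5.71×0.578 = 3.300 mol/dm³.
A CSTR operates uniformly at the exit composition, giving r_P = 0.2891 and r_Q = 0.1444 (each k·C_A^n at C_A = 3.300).
Fraction of consumed A going to P: r_P/(r_P+r_Q) = 0.6669.
C_P = 0.6669·C_{A0}·X = 0.6669×5.71×0.422 = 1.61 mol/dm³.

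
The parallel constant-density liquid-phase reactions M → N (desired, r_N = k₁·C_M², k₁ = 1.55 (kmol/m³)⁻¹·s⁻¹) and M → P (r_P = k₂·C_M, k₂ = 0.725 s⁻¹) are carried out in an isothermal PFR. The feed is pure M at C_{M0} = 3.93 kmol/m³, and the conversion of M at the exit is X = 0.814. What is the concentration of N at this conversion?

C_M = C_{M0}(1−X) = 0.7310 kmol/m³.
Along a PFR/batch, dC_P/dC_M = −r_P/(r_N+r_P) = −k₂/(k₂+k₁·C_M).
Integrating from C_{M0} to C_M: C_P = (0.725/1.55)·ln[(0.725+1.55·3.93)/(0.725+1.55·0.731)] = 0.4677·ln(6.817/1.858) = 0.6080 kmol/m³.
Then C_N = (C_{M0}−C_M) − C_P = 3.199 − 0.6080 = 2.591 kmol/m³.

2.59 kmol/m³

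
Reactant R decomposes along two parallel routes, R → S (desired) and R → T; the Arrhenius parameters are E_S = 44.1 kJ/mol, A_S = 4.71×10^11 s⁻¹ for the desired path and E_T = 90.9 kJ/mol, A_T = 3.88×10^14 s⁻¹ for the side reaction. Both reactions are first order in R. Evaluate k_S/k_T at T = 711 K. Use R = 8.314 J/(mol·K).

Since both paths have the same order in R, the concentration cancels and S_{S/T} = k_S/k_T = (A_S/A_T)·exp[(E_T−E_S)/(RT)].
(E_T−E_S)/(RT) = (90.9−44.1)×10³/(8.314×711) = 46800/5911 = 7.917.
k_S/k_T = (4.71×10^11/3.88×10^14)·exp(7.917) = 0.001214 × 2744 = 3.33.

3.33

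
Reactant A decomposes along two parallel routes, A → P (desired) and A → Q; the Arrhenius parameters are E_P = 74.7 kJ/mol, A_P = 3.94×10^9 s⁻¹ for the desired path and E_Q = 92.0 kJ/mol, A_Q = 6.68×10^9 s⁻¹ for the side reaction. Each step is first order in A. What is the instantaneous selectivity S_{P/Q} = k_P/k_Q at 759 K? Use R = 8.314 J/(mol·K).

With equal orders, S_{P/Q} = k_P/k_Q = (A_P/A_Q)·exp[(E_Q−E_P)/(RT)].
(E_Q−E_P)/(RT) = (92.0−74.7)×10³/(8.314×759) = 17300/6310 = 2.742.
k_P/k_Q = (3.94×10^9/6.68×10^9)·exp(2.742) = 0.5898 × 15.51 = 9.15.

9.15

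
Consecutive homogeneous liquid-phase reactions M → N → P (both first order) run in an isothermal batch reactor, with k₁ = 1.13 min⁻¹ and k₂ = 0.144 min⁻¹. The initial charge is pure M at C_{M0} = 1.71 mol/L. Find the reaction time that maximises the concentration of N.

The intermediate peaks when r₁ = r₂, i.e. k₁e^(−k₁t) = k₂e^(−k₂t), giving t_opt = ln(k₂/k₁)/(k₂−k₁).
= ln(0.144/1.13)/(0.144−1.13) = ln(0.1274)/-0.9860 = -2.060/-0.9860 = 2.09 min.

2.09 min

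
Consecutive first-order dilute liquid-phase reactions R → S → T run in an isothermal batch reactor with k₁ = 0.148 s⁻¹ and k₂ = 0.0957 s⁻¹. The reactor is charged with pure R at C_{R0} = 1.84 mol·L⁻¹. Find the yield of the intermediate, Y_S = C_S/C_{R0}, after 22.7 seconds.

The intermediate concentration in a first-order A→B→C sequence is C_S = k₁C_{R0}(e^(−k₁t) − e^(−k₂t))/(k₂−k₁).
e^(−k₁t) = e^(−0.148×22.7) = e^(−3.360) = 0.03475; e^(−k₂t) = e^(−2.172) = 0.1139.
C_S = 0.148×1.84/(0.0957−0.148) × (0.03475−0.1139) = (-5.207)×(-0.07916) = 0.4122 mol·L⁻¹.
Y_S = C_S/C_{R0} = 0.4122/1.84 = 0.224.

0.224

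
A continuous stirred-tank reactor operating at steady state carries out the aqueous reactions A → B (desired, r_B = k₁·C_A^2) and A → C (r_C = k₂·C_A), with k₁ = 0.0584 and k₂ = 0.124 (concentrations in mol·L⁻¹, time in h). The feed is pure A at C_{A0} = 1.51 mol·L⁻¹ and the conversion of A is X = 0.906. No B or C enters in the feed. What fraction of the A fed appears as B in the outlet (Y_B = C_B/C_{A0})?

Exit C_A = C_{A0}(1−X) = 1.51×0.0940 = 0.1419 mol·L⁻¹.
A CSTR operates uniformly at the exit composition, giving r_B = 0.001177 and r_C = 0.01760 (each k·C_A^n at C_A = 0.1419).
Fraction of consumed A going to B: r_B/(r_B+r_C) = 0.06266.
C_B = 0.06266·C_{A0}·X = 0.06266×1.51×0.906 = 0.0857 mol·L⁻¹; Y_B = C_B/C_{A0} = 0.0568.

0.0568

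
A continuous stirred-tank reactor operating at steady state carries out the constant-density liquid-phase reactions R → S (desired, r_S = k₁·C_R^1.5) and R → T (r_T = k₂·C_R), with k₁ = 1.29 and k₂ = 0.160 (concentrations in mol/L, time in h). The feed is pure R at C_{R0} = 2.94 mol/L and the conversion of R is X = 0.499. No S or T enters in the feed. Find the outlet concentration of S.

1.33 mol/L

Exit C_R = C_{R0}(1−X) = 2.94×0.501 = 1.473 mol/L.
A CSTR operates uniformly at the exit composition, giving r_S = 2.306 and r_T = 0.2357 (each k·C_R^n at C_R = 1.473).
Fraction of consumed R going to S: r_S/(r_S+r_T) = 0.9073.
C_S = 0.9073·C_{R0}·X = 0.9073×2.94×0.499 = 1.33 mol/L.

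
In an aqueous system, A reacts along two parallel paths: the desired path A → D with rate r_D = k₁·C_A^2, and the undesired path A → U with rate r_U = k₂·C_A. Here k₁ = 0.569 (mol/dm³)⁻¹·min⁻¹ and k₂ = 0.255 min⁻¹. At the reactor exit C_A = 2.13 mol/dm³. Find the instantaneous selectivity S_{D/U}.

4.75

S_{D/U} = r_D/r_U = (k₁·C_A^2)/(k₂·C_A) = (k₁/k₂)·C_A.
= (0.569×2.130^2) / (0.255×2.130) = 2.581/0.5432 = 4.75.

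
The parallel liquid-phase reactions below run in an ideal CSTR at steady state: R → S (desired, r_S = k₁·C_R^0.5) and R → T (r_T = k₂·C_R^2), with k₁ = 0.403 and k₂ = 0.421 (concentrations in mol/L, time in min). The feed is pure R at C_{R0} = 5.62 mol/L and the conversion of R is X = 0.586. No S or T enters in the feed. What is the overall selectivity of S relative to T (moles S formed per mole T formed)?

0.270

Exit C_R = C_{R0}(1−X) = 5.62×0.414 = 2.327 mol/L.
Rates in a CSTR are evaluated at the outlet concentration: r_S = 0.403×2.327^0.5 = 0.6147, r_T = 0.421×2.327^2 = 2.279.
Overall selectivity = C_S/C_T = r_Sτ/(r_Tτ) = r_S/r_T = 0.270.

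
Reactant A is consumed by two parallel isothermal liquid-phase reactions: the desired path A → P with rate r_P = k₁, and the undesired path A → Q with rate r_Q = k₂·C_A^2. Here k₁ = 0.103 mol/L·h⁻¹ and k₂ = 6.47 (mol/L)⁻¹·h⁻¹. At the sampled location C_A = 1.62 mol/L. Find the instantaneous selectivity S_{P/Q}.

S_{P/Q} = r_P/r_Q = (k₁)/(k₂·C_A^2) = (k₁/k₂)·C_A^-2.
= (0.103) / (6.47×1.620^2) = 0.1030/16.98 = 0.00607.
The undesired path is higher order in A, so low C_A (CSTR or dilute feed) favours P.

0.00607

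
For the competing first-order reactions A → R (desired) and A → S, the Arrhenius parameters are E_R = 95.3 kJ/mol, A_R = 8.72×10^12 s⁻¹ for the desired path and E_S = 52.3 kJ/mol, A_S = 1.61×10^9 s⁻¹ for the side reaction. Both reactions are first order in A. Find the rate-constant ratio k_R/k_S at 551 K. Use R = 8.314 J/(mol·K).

0.454

Since both paths have the same order in A, the concentration cancels and S_{R/S} = k_R/k_S = (A_R/A_S)·exp[(E_S−E_R)/(RT)].
(E_S−E_R)/(RT) = (52.3−95.3)×10³/(8.314×551) = -43000/4581 = -9.387.
k_R/k_S = (8.72×10^12/1.61×10^9)·exp(-9.387) = 5416 × 8.384×10^-5 = 0.454.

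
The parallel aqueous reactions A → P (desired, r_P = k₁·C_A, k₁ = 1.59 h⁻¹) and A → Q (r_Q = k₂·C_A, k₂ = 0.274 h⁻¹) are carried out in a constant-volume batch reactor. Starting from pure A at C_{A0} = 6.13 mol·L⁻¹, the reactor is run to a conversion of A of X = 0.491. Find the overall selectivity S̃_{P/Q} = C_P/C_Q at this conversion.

C_A = C_{A0}(1−X) = 3.120 mol·L⁻¹.
Both paths are first order in A, so the instantaneous fraction to P is constant: dC_P/d(−C_A) = k₁/(k₁+k₂) = 0.8530.
C_P = 0.8530·(C_{A0}−C_A) = 0.8530×3.010 = 2.57 mol·L⁻¹.
C_Q = (C_{A0}−C_A)−C_P = 0.4424 mol·L⁻¹; S̃_{P/Q} = 2.567/0.4424 = 5.80.

5.80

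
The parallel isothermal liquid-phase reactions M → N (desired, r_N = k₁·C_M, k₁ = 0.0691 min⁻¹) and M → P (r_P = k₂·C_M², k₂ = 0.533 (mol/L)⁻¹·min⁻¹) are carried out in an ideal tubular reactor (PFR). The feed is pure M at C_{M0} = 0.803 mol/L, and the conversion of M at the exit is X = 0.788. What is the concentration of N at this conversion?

C_M = C_{M0}(1−X) = 0.1702 mol/L.
Along a PFR/batch, dC_N/dC_M = −r_N/(r_N+r_P) = −k₁/(k₁+k₂·C_M).
Integrating from C_{M0} to C_M: C_N = (0.0691/0.533)·ln[(0.0691+0.533·0.803)/(0.0691+0.533·0.170)] = 0.1296·ln(0.4971/0.1598) = 0.1471 mol/L.

0.147 mol/L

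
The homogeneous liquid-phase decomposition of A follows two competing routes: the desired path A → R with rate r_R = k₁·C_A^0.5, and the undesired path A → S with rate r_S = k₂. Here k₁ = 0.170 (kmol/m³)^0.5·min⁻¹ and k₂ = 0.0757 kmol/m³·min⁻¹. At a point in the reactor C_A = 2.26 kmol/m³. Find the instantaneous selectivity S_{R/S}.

3.38

S_{R/S} = r_R/r_S = (k₁·C_A^0.5)/(k₂) = (k₁/k₂)·C_A^0.5.
= (0.170×2.260^0.5) / (0.0757) = 0.2556/0.07570 = 3.38.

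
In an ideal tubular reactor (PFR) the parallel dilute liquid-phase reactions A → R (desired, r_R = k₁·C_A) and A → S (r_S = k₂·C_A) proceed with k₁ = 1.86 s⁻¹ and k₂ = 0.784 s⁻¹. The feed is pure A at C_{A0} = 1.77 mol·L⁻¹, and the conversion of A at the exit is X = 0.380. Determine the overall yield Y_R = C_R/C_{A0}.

C_A = C_{A0}(1−X) = 1.097 mol·L⁻¹.
Both paths are first order in A, so the instantaneous fraction to R is constant: dC_R/d(−C_A) = k₁/(k₁+k₂) = 0.7035.
C_R = 0.7035·(C_{A0}−C_A) = 0.7035×0.6726 = 0.473 mol·L⁻¹.
Y_R = C_R/C_{A0} = 0.4732/1.77 = 0.267.

0.267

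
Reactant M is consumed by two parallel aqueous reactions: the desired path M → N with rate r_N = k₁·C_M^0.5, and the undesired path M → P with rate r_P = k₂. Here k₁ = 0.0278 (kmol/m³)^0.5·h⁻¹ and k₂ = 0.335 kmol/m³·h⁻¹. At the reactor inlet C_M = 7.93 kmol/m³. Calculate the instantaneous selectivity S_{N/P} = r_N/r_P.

0.234

S_{N/P} = r_N/r_P = (k₁·C_M^0.5)/(k₂) = (k₁/k₂)·C_M^0.5.
= (0.0278×7.930^0.5) / (0.335) = 0.07829/0.3350 = 0.234.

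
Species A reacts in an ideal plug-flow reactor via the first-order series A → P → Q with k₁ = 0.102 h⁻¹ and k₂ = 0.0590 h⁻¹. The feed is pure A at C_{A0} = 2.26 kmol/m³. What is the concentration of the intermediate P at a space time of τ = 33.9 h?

0.557 kmol/m³

For first-order series with pure A initially, C_P(τ) = k₁C_{A0}/(k₂−k₁)·(e^(−k₁τ) − e^(−k₂τ)).
e^(−k₁τ) = e^(−0.102×33.9) = e^(−3.458) = 0.03150; e^(−k₂τ) = e^(−2.000) = 0.1353.
C_P = 0.102×2.26/(0.0590−0.102) × (0.03150−0.1353) = (-5.361)×(-0.1038) = 0.5566 kmol/m³.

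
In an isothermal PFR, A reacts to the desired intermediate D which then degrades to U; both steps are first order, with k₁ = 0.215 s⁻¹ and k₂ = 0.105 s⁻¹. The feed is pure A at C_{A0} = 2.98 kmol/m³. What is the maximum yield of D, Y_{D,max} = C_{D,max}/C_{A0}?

Evaluating C_D at τ_opt = ln(k₂/k₁)/(k₂−k₁) gives C_{D,max}/C_{A0} = (k₁/k₂)^[k₂/(k₂−k₁)].
= (0.215/0.105)^(0.105/(0.105−0.215)) = (2.048)^(-0.9545) = 0.5045.

0.505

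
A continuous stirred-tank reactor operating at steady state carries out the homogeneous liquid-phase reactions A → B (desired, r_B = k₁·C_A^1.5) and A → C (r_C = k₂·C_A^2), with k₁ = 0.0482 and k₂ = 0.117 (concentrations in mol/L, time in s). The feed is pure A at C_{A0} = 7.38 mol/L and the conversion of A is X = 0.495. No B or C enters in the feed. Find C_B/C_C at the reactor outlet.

Exit C_A = C_{A0}(1−X) = 7.38×0.505 = 3.727 mol/L.
In a CSTR the entire volume is at exit conditions, so r_B = 0.0482×3.727^1.5 = 0.3468 and r_C = 0.117×3.727^2 = 1.625.
Overall selectivity = C_B/C_C = r_Bτ/(r_Cτ) = r_B/r_C = 0.213.

0.213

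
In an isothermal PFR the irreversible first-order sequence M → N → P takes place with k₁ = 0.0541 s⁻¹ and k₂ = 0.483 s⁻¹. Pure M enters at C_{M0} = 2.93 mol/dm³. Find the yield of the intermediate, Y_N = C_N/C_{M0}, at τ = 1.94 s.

0.0641

The intermediate concentration in a first-order A→B→C sequence is C_N = k₁C_{M0}(e^(−k₁τ) − e^(−k₂τ))/(k₂−k₁).
e^(−k₁τ) = e^(−0.0541×1.94) = e^(−0.1050) = 0.9004; e^(−k₂τ) = e^(−0.9370) = 0.3918.
C_N = 0.0541×2.93/(0.483−0.0541) × (0.9004−0.3918) = 0.3696×0.5086 = 0.1880 mol/dm³.
Y_N = C_N/C_{M0} = 0.1880/2.93 = 0.0641.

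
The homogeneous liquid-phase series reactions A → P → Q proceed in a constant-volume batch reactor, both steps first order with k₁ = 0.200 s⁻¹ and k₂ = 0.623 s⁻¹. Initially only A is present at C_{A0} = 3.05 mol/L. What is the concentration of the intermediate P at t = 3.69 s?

The intermediate concentration in a first-order A→B→C sequence is C_P = k₁C_{A0}(e^(−k₁t) − e^(−k₂t))/(k₂−k₁).
e^(−k₁t) = e^(−0.200×3.69) = e^(−0.7380) = 0.4781; e^(−k₂t) = e^(−2.299) = 0.1004.
C_P = 0.200×3.05/(0.623−0.200) × (0.4781−0.1004) = 1.442×0.3777 = 0.5447 mol/L.

0.545 mol/L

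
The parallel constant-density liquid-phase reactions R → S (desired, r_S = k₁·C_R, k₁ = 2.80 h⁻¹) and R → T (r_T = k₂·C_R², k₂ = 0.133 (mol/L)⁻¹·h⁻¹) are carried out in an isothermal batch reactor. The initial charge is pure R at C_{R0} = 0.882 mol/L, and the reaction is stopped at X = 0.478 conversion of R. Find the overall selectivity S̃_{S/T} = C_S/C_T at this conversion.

31.4

C_R = C_{R0}(1−X) = 0.4604 mol/L.
Along a PFR/batch, dC_S/dC_R = −r_S/(r_S+r_T) = −k₁/(k₁+k₂·C_R).
Integrating from C_{R0} to C_R: C_S = (2.80/0.133)·ln[(2.80+0.133·0.882)/(2.80+0.133·0.460)] = 21.05·ln(2.917/2.861) = 0.4086 mol/L.
C_T = (C_{R0}−C_R)−C_S = 0.01301 mol/L; S̃_{S/T} = 0.4086/0.01301 = 31.4.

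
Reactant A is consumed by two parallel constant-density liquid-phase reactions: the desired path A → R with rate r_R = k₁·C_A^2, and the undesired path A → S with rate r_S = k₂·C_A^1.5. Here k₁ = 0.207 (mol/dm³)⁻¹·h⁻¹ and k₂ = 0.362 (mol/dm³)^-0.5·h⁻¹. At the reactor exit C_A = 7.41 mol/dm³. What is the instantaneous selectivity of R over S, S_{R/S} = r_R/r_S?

1.56

S_{R/S} = r_R/r_S = (k₁·C_A^2)/(k₂·C_A^1.5) = (k₁/k₂)·C_A^0.5.
= (0.207×7.410^2) / (0.362×7.410^1.5) = 11.37/7.302 = 1.56.
Since the desired path is higher order in A, keeping C_A high (PFR or concentrated feed) favours R.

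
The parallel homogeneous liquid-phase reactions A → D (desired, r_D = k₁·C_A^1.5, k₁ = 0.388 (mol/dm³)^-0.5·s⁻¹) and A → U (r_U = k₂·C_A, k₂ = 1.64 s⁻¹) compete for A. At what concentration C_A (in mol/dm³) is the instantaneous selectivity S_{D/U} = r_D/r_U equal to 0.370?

2.45 mol/dm³

S_{D/U} = (k₁/k₂)·C_A^0.5 ⇒ C_A = (S·k₂/k₁)^(2).
= (0.370×1.64/0.388)^(2) = (1.564)^(2) = 2.45 mol/dm³.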